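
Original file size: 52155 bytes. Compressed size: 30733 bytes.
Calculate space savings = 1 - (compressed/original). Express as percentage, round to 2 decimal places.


ratio = compressed/original = 30733/52155 = 0.589263
savings = 1 - ratio = 1 - 0.589263 = 0.410737
as a percentage: 0.410737 * 100 = 41.07%

Space savings = 1 - 30733/52155 = 41.07%


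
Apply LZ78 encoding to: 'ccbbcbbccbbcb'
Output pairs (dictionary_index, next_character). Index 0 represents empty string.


LZ78 encoding steps:
Dictionary: {0: ''}
Step 1: w='' (idx 0), next='c' -> output (0, 'c'), add 'c' as idx 1
Step 2: w='c' (idx 1), next='b' -> output (1, 'b'), add 'cb' as idx 2
Step 3: w='' (idx 0), next='b' -> output (0, 'b'), add 'b' as idx 3
Step 4: w='cb' (idx 2), next='b' -> output (2, 'b'), add 'cbb' as idx 4
Step 5: w='c' (idx 1), next='c' -> output (1, 'c'), add 'cc' as idx 5
Step 6: w='b' (idx 3), next='b' -> output (3, 'b'), add 'bb' as idx 6
Step 7: w='cb' (idx 2), end of input -> output (2, '')


Encoded: [(0, 'c'), (1, 'b'), (0, 'b'), (2, 'b'), (1, 'c'), (3, 'b'), (2, '')]


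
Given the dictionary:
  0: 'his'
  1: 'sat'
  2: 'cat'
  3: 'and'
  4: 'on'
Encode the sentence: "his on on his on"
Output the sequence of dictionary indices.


Look up each word in the dictionary:
  'his' -> 0
  'on' -> 4
  'on' -> 4
  'his' -> 0
  'on' -> 4

Encoded: [0, 4, 4, 0, 4]


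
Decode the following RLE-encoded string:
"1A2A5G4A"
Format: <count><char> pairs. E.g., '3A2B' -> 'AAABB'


Expanding each <count><char> pair:
  1A -> 'A'
  2A -> 'AA'
  5G -> 'GGGGG'
  4A -> 'AAAA'

Decoded = AAAGGGGGAAAA


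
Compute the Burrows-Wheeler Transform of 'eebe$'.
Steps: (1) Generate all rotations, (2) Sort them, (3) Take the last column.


Rotations (sorted):
  0: $eebe -> last char: e
  1: be$ee -> last char: e
  2: e$eeb -> last char: b
  3: ebe$e -> last char: e
  4: eebe$ -> last char: $


BWT = eebe$


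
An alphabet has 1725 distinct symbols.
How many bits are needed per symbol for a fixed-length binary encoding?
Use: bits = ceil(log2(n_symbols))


log2(1725) = 10.7524
Bracket: 2^10 = 1024 < 1725 <= 2^11 = 2048
So ceil(log2(1725)) = 11

bits = ceil(log2(1725)) = ceil(10.7524) = 11 bits


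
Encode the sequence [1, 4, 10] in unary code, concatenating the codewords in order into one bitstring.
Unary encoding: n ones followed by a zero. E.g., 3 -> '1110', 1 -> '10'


Encode each number as n ones followed by a terminating 0:
  1 -> 10 (2 bits)
  4 -> 11110 (5 bits)
  10 -> 11111111110 (11 bits)
Total length = 2 + 5 + 11 = 18 bits.

Unary([1, 4, 10]) = 101111011111111110 (18 bits)


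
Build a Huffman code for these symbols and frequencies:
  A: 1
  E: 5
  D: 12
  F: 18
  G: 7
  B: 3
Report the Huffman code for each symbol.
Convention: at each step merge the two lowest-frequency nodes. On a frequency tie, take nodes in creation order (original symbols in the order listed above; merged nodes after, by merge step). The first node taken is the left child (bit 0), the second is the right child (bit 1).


Huffman tree construction:
Step 1: Merge A(1) + B(3) = 4
Step 2: Merge (A+B)(4) + E(5) = 9
Step 3: Merge G(7) + ((A+B)+E)(9) = 16
Step 4: Merge D(12) + (G+((A+B)+E))(16) = 28
Step 5: Merge F(18) + (D+(G+((A+B)+E)))(28) = 46
Read each symbol's code off the tree from the root (left child = 0, right child = 1).

Codes:
  A: 11100 (length 5)
  E: 1111 (length 4)
  D: 10 (length 2)
  F: 0 (length 1)
  G: 110 (length 3)
  B: 11101 (length 5)
Average code length: 103/46 = 2.2391 bits/symbol


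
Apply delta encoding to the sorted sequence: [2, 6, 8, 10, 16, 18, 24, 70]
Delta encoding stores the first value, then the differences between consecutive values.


First value: 2
Deltas:
  6 - 2 = 4
  8 - 6 = 2
  10 - 8 = 2
  16 - 10 = 6
  18 - 16 = 2
  24 - 18 = 6
  70 - 24 = 46


Delta encoded: [2, 4, 2, 2, 6, 2, 6, 46]


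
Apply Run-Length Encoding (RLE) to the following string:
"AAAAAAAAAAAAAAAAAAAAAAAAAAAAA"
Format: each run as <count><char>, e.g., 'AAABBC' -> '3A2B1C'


Scanning runs left to right:
  i=0: run of 'A' x 29 -> '29A'

RLE = 29A


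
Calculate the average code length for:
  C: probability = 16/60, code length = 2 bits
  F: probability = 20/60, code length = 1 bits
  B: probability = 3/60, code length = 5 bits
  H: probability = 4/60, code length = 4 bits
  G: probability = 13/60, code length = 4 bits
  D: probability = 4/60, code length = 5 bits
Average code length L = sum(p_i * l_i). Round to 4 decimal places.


Weighted contributions p_i * l_i:
  C: (16/60) * 2 = 32/60
  F: (20/60) * 1 = 20/60
  B: (3/60) * 5 = 15/60
  H: (4/60) * 4 = 16/60
  G: (13/60) * 4 = 52/60
  D: (4/60) * 5 = 20/60
Sum = (32 + 20 + 15 + 16 + 52 + 20)/60 = 155/60

L = 155/60 = 2.5833 bits/symbol


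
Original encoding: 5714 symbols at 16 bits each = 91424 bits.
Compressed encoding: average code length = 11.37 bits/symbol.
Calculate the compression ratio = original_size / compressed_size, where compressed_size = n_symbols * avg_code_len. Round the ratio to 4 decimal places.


original_size = n_symbols * orig_bits = 5714 * 16 = 91424 bits
compressed_size = n_symbols * avg_code_len = 5714 * 11.37 = 64968.18 bits
ratio = original_size / compressed_size = 91424 / 64968.18 = 1.4072

Compression ratio = 1.4072


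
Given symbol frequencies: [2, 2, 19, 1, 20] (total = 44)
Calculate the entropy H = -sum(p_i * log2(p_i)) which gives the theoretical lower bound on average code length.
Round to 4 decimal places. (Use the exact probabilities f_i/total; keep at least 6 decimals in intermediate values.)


Per-symbol terms -p_i * log2(p_i) with p_i = f_i/44:
  p = 2/44 = 0.045455: log2(p) = -4.459432, -p*log2(p) = 0.202701
  p = 2/44 = 0.045455: log2(p) = -4.459432, -p*log2(p) = 0.202701
  p = 19/44 = 0.431818: log2(p) = -1.211504, -p*log2(p) = 0.523149
  p = 1/44 = 0.022727: log2(p) = -5.459432, -p*log2(p) = 0.124078
  p = 20/44 = 0.454545: log2(p) = -1.137504, -p*log2(p) = 0.517047
H = 0.202701 + 0.202701 + 0.523149 + 0.124078 + 0.517047 = 1.569676

H = 1.5697 bits/symbol


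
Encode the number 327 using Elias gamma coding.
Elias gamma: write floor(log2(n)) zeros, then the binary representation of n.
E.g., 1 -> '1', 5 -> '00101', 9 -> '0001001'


num_bits = floor(log2(327)) + 1 = 9
leading_zeros = num_bits - 1 = 8
binary(327) = 101000111

Elias gamma(327) = '00000000' + '101000111' = 00000000101000111 (17 bits)


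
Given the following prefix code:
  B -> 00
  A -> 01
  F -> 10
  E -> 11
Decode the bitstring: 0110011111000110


Decoding step by step:
Bits 01 -> A
Bits 10 -> F
Bits 01 -> A
Bits 11 -> E
Bits 11 -> E
Bits 00 -> B
Bits 01 -> A
Bits 10 -> F


Decoded message: AFAEEBAF


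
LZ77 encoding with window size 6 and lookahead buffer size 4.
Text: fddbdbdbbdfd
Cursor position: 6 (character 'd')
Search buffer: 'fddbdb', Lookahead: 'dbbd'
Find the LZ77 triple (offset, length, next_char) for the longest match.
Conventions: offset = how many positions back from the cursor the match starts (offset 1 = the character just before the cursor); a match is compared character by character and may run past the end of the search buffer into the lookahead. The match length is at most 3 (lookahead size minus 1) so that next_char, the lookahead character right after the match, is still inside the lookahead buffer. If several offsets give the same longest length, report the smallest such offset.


Try each offset into the search buffer:
  offset=1 (pos 5, char 'b'): match length 0
  offset=2 (pos 4, char 'd'): match length 2
  offset=3 (pos 3, char 'b'): match length 0
  offset=4 (pos 2, char 'd'): match length 2
  offset=5 (pos 1, char 'd'): match length 1
  offset=6 (pos 0, char 'f'): match length 0
Longest match has length 2, found at offsets 2, 4; take the smallest, offset 2.
next_char = character at position 6 + 2 = 8 -> 'b'

Best match: offset=2, length=2 (matching 'db' starting at position 4)
LZ77 triple: (2, 2, 'b')


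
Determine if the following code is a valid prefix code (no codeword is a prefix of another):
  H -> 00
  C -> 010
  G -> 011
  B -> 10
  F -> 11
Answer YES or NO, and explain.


Checking each pair (does one codeword prefix another?):
  H='00' vs C='010': no prefix
  H='00' vs G='011': no prefix
  H='00' vs B='10': no prefix
  H='00' vs F='11': no prefix
  C='010' vs H='00': no prefix
  C='010' vs G='011': no prefix
  C='010' vs B='10': no prefix
  C='010' vs F='11': no prefix
  G='011' vs H='00': no prefix
  G='011' vs C='010': no prefix
  G='011' vs B='10': no prefix
  G='011' vs F='11': no prefix
  B='10' vs H='00': no prefix
  B='10' vs C='010': no prefix
  B='10' vs G='011': no prefix
  B='10' vs F='11': no prefix
  F='11' vs H='00': no prefix
  F='11' vs C='010': no prefix
  F='11' vs G='011': no prefix
  F='11' vs B='10': no prefix
No violation found over all pairs.

YES -- this is a valid prefix code. No codeword is a prefix of any other codeword.


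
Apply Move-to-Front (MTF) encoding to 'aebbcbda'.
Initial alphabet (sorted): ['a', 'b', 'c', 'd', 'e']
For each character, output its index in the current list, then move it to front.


MTF encoding:
'a': index 0 in ['a', 'b', 'c', 'd', 'e'] -> ['a', 'b', 'c', 'd', 'e']
'e': index 4 in ['a', 'b', 'c', 'd', 'e'] -> ['e', 'a', 'b', 'c', 'd']
'b': index 2 in ['e', 'a', 'b', 'c', 'd'] -> ['b', 'e', 'a', 'c', 'd']
'b': index 0 in ['b', 'e', 'a', 'c', 'd'] -> ['b', 'e', 'a', 'c', 'd']
'c': index 3 in ['b', 'e', 'a', 'c', 'd'] -> ['c', 'b', 'e', 'a', 'd']
'b': index 1 in ['c', 'b', 'e', 'a', 'd'] -> ['b', 'c', 'e', 'a', 'd']
'd': index 4 in ['b', 'c', 'e', 'a', 'd'] -> ['d', 'b', 'c', 'e', 'a']
'a': index 4 in ['d', 'b', 'c', 'e', 'a'] -> ['a', 'd', 'b', 'c', 'e']


Output: [0, 4, 2, 0, 3, 1, 4, 4]


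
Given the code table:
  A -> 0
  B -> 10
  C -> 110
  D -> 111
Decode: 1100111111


Decoding:
110 -> C
0 -> A
111 -> D
111 -> D


Result: CADD


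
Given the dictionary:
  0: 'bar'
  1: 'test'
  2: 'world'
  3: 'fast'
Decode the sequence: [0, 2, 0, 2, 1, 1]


Look up each index in the dictionary:
  0 -> 'bar'
  2 -> 'world'
  0 -> 'bar'
  2 -> 'world'
  1 -> 'test'
  1 -> 'test'

Decoded: "bar world bar world test test"


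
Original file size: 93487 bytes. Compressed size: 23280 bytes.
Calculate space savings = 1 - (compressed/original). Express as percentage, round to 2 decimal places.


ratio = compressed/original = 23280/93487 = 0.249019
savings = 1 - ratio = 1 - 0.249019 = 0.750981
as a percentage: 0.750981 * 100 = 75.1%

Space savings = 1 - 23280/93487 = 75.1%


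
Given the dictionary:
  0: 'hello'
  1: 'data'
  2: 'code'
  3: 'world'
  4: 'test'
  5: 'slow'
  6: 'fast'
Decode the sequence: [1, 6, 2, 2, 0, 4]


Look up each index in the dictionary:
  1 -> 'data'
  6 -> 'fast'
  2 -> 'code'
  2 -> 'code'
  0 -> 'hello'
  4 -> 'test'

Decoded: "data fast code code hello test"


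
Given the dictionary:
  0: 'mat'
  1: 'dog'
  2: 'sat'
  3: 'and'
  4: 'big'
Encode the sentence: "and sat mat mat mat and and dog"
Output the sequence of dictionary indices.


Look up each word in the dictionary:
  'and' -> 3
  'sat' -> 2
  'mat' -> 0
  'mat' -> 0
  'mat' -> 0
  'and' -> 3
  'and' -> 3
  'dog' -> 1

Encoded: [3, 2, 0, 0, 0, 3, 3, 1]


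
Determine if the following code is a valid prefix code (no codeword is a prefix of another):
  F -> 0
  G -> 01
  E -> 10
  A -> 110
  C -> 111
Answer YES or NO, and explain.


Checking each pair (does one codeword prefix another?):
  F='0' vs G='01': prefix -- VIOLATION

NO -- this is NOT a valid prefix code. F (0) is a prefix of G (01).


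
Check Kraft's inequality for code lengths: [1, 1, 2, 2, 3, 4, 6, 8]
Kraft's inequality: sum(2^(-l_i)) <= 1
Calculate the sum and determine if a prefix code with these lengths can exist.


Sum = 2^(-1) + 2^(-1) + 2^(-2) + 2^(-2) + 2^(-3) + 2^(-4) + 2^(-6) + 2^(-8)
    = 0.5 + 0.5 + 0.25 + 0.25 + 0.125 + 0.0625 + 0.015625 + 0.00390625
    = 437/256 = 1.70703125
Since 1.70703125 > 1, Kraft's inequality is NOT satisfied.
A prefix code with these lengths CANNOT exist.

Kraft sum = 1.70703125. Not satisfied.


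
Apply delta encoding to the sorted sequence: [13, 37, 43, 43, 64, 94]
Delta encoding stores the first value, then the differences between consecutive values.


First value: 13
Deltas:
  37 - 13 = 24
  43 - 37 = 6
  43 - 43 = 0
  64 - 43 = 21
  94 - 64 = 30


Delta encoded: [13, 24, 6, 0, 21, 30]


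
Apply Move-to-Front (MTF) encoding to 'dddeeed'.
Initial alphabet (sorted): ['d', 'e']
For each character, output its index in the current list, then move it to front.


MTF encoding:
'd': index 0 in ['d', 'e'] -> ['d', 'e']
'd': index 0 in ['d', 'e'] -> ['d', 'e']
'd': index 0 in ['d', 'e'] -> ['d', 'e']
'e': index 1 in ['d', 'e'] -> ['e', 'd']
'e': index 0 in ['e', 'd'] -> ['e', 'd']
'e': index 0 in ['e', 'd'] -> ['e', 'd']
'd': index 1 in ['e', 'd'] -> ['d', 'e']


Output: [0, 0, 0, 1, 0, 0, 1]


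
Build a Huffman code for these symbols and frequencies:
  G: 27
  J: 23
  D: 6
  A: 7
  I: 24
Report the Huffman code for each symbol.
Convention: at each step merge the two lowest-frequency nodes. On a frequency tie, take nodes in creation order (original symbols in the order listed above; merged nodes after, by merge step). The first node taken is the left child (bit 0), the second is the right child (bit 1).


Huffman tree construction:
Step 1: Merge D(6) + A(7) = 13
Step 2: Merge (D+A)(13) + J(23) = 36
Step 3: Merge I(24) + G(27) = 51
Step 4: Merge ((D+A)+J)(36) + (I+G)(51) = 87
Read each symbol's code off the tree from the root (left child = 0, right child = 1).

Codes:
  G: 11 (length 2)
  J: 01 (length 2)
  D: 000 (length 3)
  A: 001 (length 3)
  I: 10 (length 2)
Average code length: 187/87 = 2.1494 bits/symbol


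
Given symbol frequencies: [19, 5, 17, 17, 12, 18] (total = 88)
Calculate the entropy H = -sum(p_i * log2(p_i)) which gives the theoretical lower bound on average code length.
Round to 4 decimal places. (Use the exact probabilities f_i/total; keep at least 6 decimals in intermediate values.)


Per-symbol terms -p_i * log2(p_i) with p_i = f_i/88:
  p = 19/88 = 0.215909: log2(p) = -2.211504, -p*log2(p) = 0.477484
  p = 5/88 = 0.056818: log2(p) = -4.137504, -p*log2(p) = 0.235085
  p = 17/88 = 0.193182: log2(p) = -2.371969, -p*log2(p) = 0.458221
  p = 17/88 = 0.193182: log2(p) = -2.371969, -p*log2(p) = 0.458221
  p = 12/88 = 0.136364: log2(p) = -2.874469, -p*log2(p) = 0.391973
  p = 18/88 = 0.204545: log2(p) = -2.289507, -p*log2(p) = 0.468308
H = 0.477484 + 0.235085 + 0.458221 + 0.458221 + 0.391973 + 0.468308 = 2.489292

H = 2.4893 bits/symbol


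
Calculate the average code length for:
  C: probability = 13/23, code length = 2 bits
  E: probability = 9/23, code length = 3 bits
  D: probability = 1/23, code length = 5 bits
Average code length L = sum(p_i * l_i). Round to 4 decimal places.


Weighted contributions p_i * l_i:
  C: (13/23) * 2 = 26/23
  E: (9/23) * 3 = 27/23
  D: (1/23) * 5 = 5/23
Sum = (26 + 27 + 5)/23 = 58/23

L = 58/23 = 2.5217 bits/symbol


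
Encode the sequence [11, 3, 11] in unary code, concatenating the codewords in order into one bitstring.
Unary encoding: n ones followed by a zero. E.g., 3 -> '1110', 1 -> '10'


Encode each number as n ones followed by a terminating 0:
  11 -> 111111111110 (12 bits)
  3 -> 1110 (4 bits)
  11 -> 111111111110 (12 bits)
Total length = 12 + 4 + 12 = 28 bits.

Unary([11, 3, 11]) = 1111111111101110111111111110 (28 bits)


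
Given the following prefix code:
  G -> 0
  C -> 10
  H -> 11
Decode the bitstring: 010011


Decoding step by step:
Bits 0 -> G
Bits 10 -> C
Bits 0 -> G
Bits 11 -> H


Decoded message: GCGH


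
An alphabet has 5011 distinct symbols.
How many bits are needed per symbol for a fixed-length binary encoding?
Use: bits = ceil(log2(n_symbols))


log2(5011) = 12.2909
Bracket: 2^12 = 4096 < 5011 <= 2^13 = 8192
So ceil(log2(5011)) = 13

bits = ceil(log2(5011)) = ceil(12.2909) = 13 bits


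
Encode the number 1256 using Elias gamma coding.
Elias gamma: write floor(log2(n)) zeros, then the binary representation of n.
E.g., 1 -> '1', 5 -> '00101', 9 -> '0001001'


num_bits = floor(log2(1256)) + 1 = 11
leading_zeros = num_bits - 1 = 10
binary(1256) = 10011101000

Elias gamma(1256) = '0000000000' + '10011101000' = 000000000010011101000 (21 bits)


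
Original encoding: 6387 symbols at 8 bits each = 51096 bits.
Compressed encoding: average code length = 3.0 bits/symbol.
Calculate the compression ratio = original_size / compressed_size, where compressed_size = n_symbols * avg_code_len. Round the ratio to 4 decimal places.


original_size = n_symbols * orig_bits = 6387 * 8 = 51096 bits
compressed_size = n_symbols * avg_code_len = 6387 * 3.0 = 19161.0 bits
ratio = original_size / compressed_size = 51096 / 19161.0 = 2.6667

Compression ratio = 2.6667


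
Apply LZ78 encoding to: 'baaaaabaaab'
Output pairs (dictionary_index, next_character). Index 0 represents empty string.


LZ78 encoding steps:
Dictionary: {0: ''}
Step 1: w='' (idx 0), next='b' -> output (0, 'b'), add 'b' as idx 1
Step 2: w='' (idx 0), next='a' -> output (0, 'a'), add 'a' as idx 2
Step 3: w='a' (idx 2), next='a' -> output (2, 'a'), add 'aa' as idx 3
Step 4: w='aa' (idx 3), next='b' -> output (3, 'b'), add 'aab' as idx 4
Step 5: w='aa' (idx 3), next='a' -> output (3, 'a'), add 'aaa' as idx 5
Step 6: w='b' (idx 1), end of input -> output (1, '')


Encoded: [(0, 'b'), (0, 'a'), (2, 'a'), (3, 'b'), (3, 'a'), (1, '')]


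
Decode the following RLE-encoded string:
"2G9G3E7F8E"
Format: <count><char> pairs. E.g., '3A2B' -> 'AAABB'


Expanding each <count><char> pair:
  2G -> 'GG'
  9G -> 'GGGGGGGGG'
  3E -> 'EEE'
  7F -> 'FFFFFFF'
  8E -> 'EEEEEEEE'

Decoded = GGGGGGGGGGGEEEFFFFFFFEEEEEEEE


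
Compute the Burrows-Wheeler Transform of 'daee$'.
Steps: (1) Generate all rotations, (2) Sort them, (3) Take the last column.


Rotations (sorted):
  0: $daee -> last char: e
  1: aee$d -> last char: d
  2: daee$ -> last char: $
  3: e$dae -> last char: e
  4: ee$da -> last char: a


BWT = ed$ea


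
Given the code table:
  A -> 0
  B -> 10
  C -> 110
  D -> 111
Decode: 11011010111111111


Decoding:
110 -> C
110 -> C
10 -> B
111 -> D
111 -> D
111 -> D


Result: CCBDDD


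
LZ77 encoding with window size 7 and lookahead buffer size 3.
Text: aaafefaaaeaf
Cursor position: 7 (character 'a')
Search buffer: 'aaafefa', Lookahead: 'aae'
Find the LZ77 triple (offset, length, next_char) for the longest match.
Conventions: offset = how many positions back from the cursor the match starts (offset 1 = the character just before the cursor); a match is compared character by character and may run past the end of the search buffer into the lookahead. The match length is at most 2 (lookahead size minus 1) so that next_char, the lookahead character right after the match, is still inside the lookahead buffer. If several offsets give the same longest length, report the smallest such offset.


Try each offset into the search buffer:
  offset=1 (pos 6, char 'a'): match length 2
  offset=2 (pos 5, char 'f'): match length 0
  offset=3 (pos 4, char 'e'): match length 0
  offset=4 (pos 3, char 'f'): match length 0
  offset=5 (pos 2, char 'a'): match length 1
  offset=6 (pos 1, char 'a'): match length 2
  offset=7 (pos 0, char 'a'): match length 2
Longest match has length 2, found at offsets 1, 6, 7; take the smallest, offset 1.
next_char = character at position 7 + 2 = 9 -> 'e'

Best match: offset=1, length=2 (matching 'aa' starting at position 6)
LZ77 triple: (1, 2, 'e')


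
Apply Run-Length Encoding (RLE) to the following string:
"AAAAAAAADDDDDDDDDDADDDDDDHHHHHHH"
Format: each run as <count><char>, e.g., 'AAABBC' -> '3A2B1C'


Scanning runs left to right:
  i=0: run of 'A' x 8 -> '8A'
  i=8: run of 'D' x 10 -> '10D'
  i=18: run of 'A' x 1 -> '1A'
  i=19: run of 'D' x 6 -> '6D'
  i=25: run of 'H' x 7 -> '7H'

RLE = 8A10D1A6D7H


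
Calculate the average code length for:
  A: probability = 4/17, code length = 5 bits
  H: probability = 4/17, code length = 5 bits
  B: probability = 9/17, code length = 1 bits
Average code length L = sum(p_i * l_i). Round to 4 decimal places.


Weighted contributions p_i * l_i:
  A: (4/17) * 5 = 20/17
  H: (4/17) * 5 = 20/17
  B: (9/17) * 1 = 9/17
Sum = (20 + 20 + 9)/17 = 49/17

L = 49/17 = 2.8824 bits/symbol


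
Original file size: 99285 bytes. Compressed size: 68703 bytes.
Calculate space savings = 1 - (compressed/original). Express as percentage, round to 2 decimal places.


ratio = compressed/original = 68703/99285 = 0.691978
savings = 1 - ratio = 1 - 0.691978 = 0.308022
as a percentage: 0.308022 * 100 = 30.8%

Space savings = 1 - 68703/99285 = 30.8%


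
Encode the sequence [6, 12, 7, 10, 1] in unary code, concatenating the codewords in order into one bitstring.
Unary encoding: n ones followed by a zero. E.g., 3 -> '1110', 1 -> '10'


Encode each number as n ones followed by a terminating 0:
  6 -> 1111110 (7 bits)
  12 -> 1111111111110 (13 bits)
  7 -> 11111110 (8 bits)
  10 -> 11111111110 (11 bits)
  1 -> 10 (2 bits)
Total length = 7 + 13 + 8 + 11 + 2 = 41 bits.

Unary([6, 12, 7, 10, 1]) = 11111101111111111110111111101111111111010 (41 bits)


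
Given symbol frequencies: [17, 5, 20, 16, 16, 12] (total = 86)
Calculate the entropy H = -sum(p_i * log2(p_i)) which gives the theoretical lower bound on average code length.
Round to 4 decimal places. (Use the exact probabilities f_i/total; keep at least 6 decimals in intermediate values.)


Per-symbol terms -p_i * log2(p_i) with p_i = f_i/86:
  p = 17/86 = 0.197674: log2(p) = -2.338802, -p*log2(p) = 0.462321
  p = 5/86 = 0.058140: log2(p) = -4.104337, -p*log2(p) = 0.238624
  p = 20/86 = 0.232558: log2(p) = -2.104337, -p*log2(p) = 0.489381
  p = 16/86 = 0.186047: log2(p) = -2.426265, -p*log2(p) = 0.451398
  p = 16/86 = 0.186047: log2(p) = -2.426265, -p*log2(p) = 0.451398
  p = 12/86 = 0.139535: log2(p) = -2.841302, -p*log2(p) = 0.396461
H = 0.462321 + 0.238624 + 0.489381 + 0.451398 + 0.451398 + 0.396461 = 2.489583

H = 2.4896 bits/symbol


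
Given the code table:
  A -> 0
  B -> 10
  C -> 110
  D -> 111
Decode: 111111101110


Decoding:
111 -> D
111 -> D
10 -> B
111 -> D
0 -> A


Result: DDBDA


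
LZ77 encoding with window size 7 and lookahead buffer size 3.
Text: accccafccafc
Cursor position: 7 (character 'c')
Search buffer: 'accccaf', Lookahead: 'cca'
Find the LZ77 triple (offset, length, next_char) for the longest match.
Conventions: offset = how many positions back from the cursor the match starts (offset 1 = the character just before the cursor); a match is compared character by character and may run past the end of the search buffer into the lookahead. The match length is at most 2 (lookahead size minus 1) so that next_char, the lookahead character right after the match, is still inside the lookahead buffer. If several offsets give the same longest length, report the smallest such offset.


Try each offset into the search buffer:
  offset=1 (pos 6, char 'f'): match length 0
  offset=2 (pos 5, char 'a'): match length 0
  offset=3 (pos 4, char 'c'): match length 1
  offset=4 (pos 3, char 'c'): match length 2
  offset=5 (pos 2, char 'c'): match length 2
  offset=6 (pos 1, char 'c'): match length 2
  offset=7 (pos 0, char 'a'): match length 0
Longest match has length 2, found at offsets 4, 5, 6; take the smallest, offset 4.
next_char = character at position 7 + 2 = 9 -> 'a'

Best match: offset=4, length=2 (matching 'cc' starting at position 3)
LZ77 triple: (4, 2, 'a')


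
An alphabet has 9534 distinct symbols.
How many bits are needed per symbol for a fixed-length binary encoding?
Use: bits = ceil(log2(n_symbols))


log2(9534) = 13.2189
Bracket: 2^13 = 8192 < 9534 <= 2^14 = 16384
So ceil(log2(9534)) = 14

bits = ceil(log2(9534)) = ceil(13.2189) = 14 bits


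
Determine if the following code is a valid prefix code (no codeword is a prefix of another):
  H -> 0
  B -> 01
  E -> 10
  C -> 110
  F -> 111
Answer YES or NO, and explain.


Checking each pair (does one codeword prefix another?):
  H='0' vs B='01': prefix -- VIOLATION

NO -- this is NOT a valid prefix code. H (0) is a prefix of B (01).


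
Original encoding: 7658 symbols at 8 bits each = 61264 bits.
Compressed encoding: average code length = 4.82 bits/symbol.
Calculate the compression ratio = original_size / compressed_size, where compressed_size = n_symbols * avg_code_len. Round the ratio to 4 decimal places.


original_size = n_symbols * orig_bits = 7658 * 8 = 61264 bits
compressed_size = n_symbols * avg_code_len = 7658 * 4.82 = 36911.56 bits
ratio = original_size / compressed_size = 61264 / 36911.56 = 1.6598

Compression ratio = 1.6598


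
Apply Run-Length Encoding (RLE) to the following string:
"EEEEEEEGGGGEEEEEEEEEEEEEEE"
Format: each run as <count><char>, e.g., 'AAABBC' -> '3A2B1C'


Scanning runs left to right:
  i=0: run of 'E' x 7 -> '7E'
  i=7: run of 'G' x 4 -> '4G'
  i=11: run of 'E' x 15 -> '15E'

RLE = 7E4G15E


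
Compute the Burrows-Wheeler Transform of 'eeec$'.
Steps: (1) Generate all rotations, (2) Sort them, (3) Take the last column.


Rotations (sorted):
  0: $eeec -> last char: c
  1: c$eee -> last char: e
  2: ec$ee -> last char: e
  3: eec$e -> last char: e
  4: eeec$ -> last char: $


BWT = ceee$


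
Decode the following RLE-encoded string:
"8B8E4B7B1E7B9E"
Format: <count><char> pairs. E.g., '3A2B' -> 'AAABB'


Expanding each <count><char> pair:
  8B -> 'BBBBBBBB'
  8E -> 'EEEEEEEE'
  4B -> 'BBBB'
  7B -> 'BBBBBBB'
  1E -> 'E'
  7B -> 'BBBBBBB'
  9E -> 'EEEEEEEEE'

Decoded = BBBBBBBBEEEEEEEEBBBBBBBBBBBEBBBBBBBEEEEEEEEE


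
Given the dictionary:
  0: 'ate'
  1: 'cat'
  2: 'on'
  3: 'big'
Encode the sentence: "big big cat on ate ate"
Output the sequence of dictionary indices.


Look up each word in the dictionary:
  'big' -> 3
  'big' -> 3
  'cat' -> 1
  'on' -> 2
  'ate' -> 0
  'ate' -> 0

Encoded: [3, 3, 1, 2, 0, 0]


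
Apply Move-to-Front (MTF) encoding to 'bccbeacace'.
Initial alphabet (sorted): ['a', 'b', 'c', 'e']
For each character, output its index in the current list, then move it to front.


MTF encoding:
'b': index 1 in ['a', 'b', 'c', 'e'] -> ['b', 'a', 'c', 'e']
'c': index 2 in ['b', 'a', 'c', 'e'] -> ['c', 'b', 'a', 'e']
'c': index 0 in ['c', 'b', 'a', 'e'] -> ['c', 'b', 'a', 'e']
'b': index 1 in ['c', 'b', 'a', 'e'] -> ['b', 'c', 'a', 'e']
'e': index 3 in ['b', 'c', 'a', 'e'] -> ['e', 'b', 'c', 'a']
'a': index 3 in ['e', 'b', 'c', 'a'] -> ['a', 'e', 'b', 'c']
'c': index 3 in ['a', 'e', 'b', 'c'] -> ['c', 'a', 'e', 'b']
'a': index 1 in ['c', 'a', 'e', 'b'] -> ['a', 'c', 'e', 'b']
'c': index 1 in ['a', 'c', 'e', 'b'] -> ['c', 'a', 'e', 'b']
'e': index 2 in ['c', 'a', 'e', 'b'] -> ['e', 'c', 'a', 'b']


Output: [1, 2, 0, 1, 3, 3, 3, 1, 1, 2]


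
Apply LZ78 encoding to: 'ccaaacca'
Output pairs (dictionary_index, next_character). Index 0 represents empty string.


LZ78 encoding steps:
Dictionary: {0: ''}
Step 1: w='' (idx 0), next='c' -> output (0, 'c'), add 'c' as idx 1
Step 2: w='c' (idx 1), next='a' -> output (1, 'a'), add 'ca' as idx 2
Step 3: w='' (idx 0), next='a' -> output (0, 'a'), add 'a' as idx 3
Step 4: w='a' (idx 3), next='c' -> output (3, 'c'), add 'ac' as idx 4
Step 5: w='ca' (idx 2), end of input -> output (2, '')


Encoded: [(0, 'c'), (1, 'a'), (0, 'a'), (3, 'c'), (2, '')]


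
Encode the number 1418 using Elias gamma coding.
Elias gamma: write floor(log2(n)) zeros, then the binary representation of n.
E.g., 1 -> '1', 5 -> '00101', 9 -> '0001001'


num_bits = floor(log2(1418)) + 1 = 11
leading_zeros = num_bits - 1 = 10
binary(1418) = 10110001010

Elias gamma(1418) = '0000000000' + '10110001010' = 000000000010110001010 (21 bits)


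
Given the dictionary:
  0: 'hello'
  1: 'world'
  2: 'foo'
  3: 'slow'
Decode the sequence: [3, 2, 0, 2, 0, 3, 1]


Look up each index in the dictionary:
  3 -> 'slow'
  2 -> 'foo'
  0 -> 'hello'
  2 -> 'foo'
  0 -> 'hello'
  3 -> 'slow'
  1 -> 'world'

Decoded: "slow foo hello foo hello slow world"


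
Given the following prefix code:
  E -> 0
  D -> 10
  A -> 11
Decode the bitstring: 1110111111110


Decoding step by step:
Bits 11 -> A
Bits 10 -> D
Bits 11 -> A
Bits 11 -> A
Bits 11 -> A
Bits 11 -> A
Bits 0 -> E


Decoded message: ADAAAAE


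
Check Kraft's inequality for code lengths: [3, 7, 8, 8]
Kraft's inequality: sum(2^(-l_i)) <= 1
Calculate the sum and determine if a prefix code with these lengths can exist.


Sum = 2^(-3) + 2^(-7) + 2^(-8) + 2^(-8)
    = 0.125 + 0.0078125 + 0.00390625 + 0.00390625
    = 36/256 = 0.140625
Since 0.140625 <= 1, Kraft's inequality IS satisfied.
A prefix code with these lengths CAN exist.

Kraft sum = 0.140625. Satisfied.


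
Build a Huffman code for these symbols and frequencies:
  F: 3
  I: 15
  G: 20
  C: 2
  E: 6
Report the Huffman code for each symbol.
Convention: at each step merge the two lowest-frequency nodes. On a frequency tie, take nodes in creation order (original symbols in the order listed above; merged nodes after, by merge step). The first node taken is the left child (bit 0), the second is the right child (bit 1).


Huffman tree construction:
Step 1: Merge C(2) + F(3) = 5
Step 2: Merge (C+F)(5) + E(6) = 11
Step 3: Merge ((C+F)+E)(11) + I(15) = 26
Step 4: Merge G(20) + (((C+F)+E)+I)(26) = 46
Read each symbol's code off the tree from the root (left child = 0, right child = 1).

Codes:
  F: 1001 (length 4)
  I: 11 (length 2)
  G: 0 (length 1)
  C: 1000 (length 4)
  E: 101 (length 3)
Average code length: 88/46 = 1.9130 bits/symbol


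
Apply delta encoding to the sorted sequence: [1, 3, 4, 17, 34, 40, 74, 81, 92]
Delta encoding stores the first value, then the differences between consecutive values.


First value: 1
Deltas:
  3 - 1 = 2
  4 - 3 = 1
  17 - 4 = 13
  34 - 17 = 17
  40 - 34 = 6
  74 - 40 = 34
  81 - 74 = 7
  92 - 81 = 11


Delta encoded: [1, 2, 1, 13, 17, 6, 34, 7, 11]


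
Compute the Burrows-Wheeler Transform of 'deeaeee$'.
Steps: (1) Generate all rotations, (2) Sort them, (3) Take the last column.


Rotations (sorted):
  0: $deeaeee -> last char: e
  1: aeee$dee -> last char: e
  2: deeaeee$ -> last char: $
  3: e$deeaee -> last char: e
  4: eaeee$de -> last char: e
  5: ee$deeae -> last char: e
  6: eeaeee$d -> last char: d
  7: eee$deea -> last char: a


BWT = ee$eeeda


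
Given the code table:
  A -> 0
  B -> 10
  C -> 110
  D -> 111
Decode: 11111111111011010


Decoding:
111 -> D
111 -> D
111 -> D
110 -> C
110 -> C
10 -> B


Result: DDDCCB


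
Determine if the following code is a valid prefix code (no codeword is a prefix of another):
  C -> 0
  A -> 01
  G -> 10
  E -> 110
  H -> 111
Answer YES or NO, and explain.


Checking each pair (does one codeword prefix another?):
  C='0' vs A='01': prefix -- VIOLATION

NO -- this is NOT a valid prefix code. C (0) is a prefix of A (01).


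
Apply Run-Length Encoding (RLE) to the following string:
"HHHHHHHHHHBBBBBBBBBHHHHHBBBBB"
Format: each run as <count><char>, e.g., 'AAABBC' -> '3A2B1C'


Scanning runs left to right:
  i=0: run of 'H' x 10 -> '10H'
  i=10: run of 'B' x 9 -> '9B'
  i=19: run of 'H' x 5 -> '5H'
  i=24: run of 'B' x 5 -> '5B'

RLE = 10H9B5H5B


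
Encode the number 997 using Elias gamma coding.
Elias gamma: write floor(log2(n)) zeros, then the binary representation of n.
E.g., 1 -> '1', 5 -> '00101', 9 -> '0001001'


num_bits = floor(log2(997)) + 1 = 10
leading_zeros = num_bits - 1 = 9
binary(997) = 1111100101

Elias gamma(997) = '000000000' + '1111100101' = 0000000001111100101 (19 bits)


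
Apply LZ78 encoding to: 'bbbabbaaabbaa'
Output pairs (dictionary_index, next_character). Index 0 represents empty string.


LZ78 encoding steps:
Dictionary: {0: ''}
Step 1: w='' (idx 0), next='b' -> output (0, 'b'), add 'b' as idx 1
Step 2: w='b' (idx 1), next='b' -> output (1, 'b'), add 'bb' as idx 2
Step 3: w='' (idx 0), next='a' -> output (0, 'a'), add 'a' as idx 3
Step 4: w='bb' (idx 2), next='a' -> output (2, 'a'), add 'bba' as idx 4
Step 5: w='a' (idx 3), next='a' -> output (3, 'a'), add 'aa' as idx 5
Step 6: w='bba' (idx 4), next='a' -> output (4, 'a'), add 'bbaa' as idx 6


Encoded: [(0, 'b'), (1, 'b'), (0, 'a'), (2, 'a'), (3, 'a'), (4, 'a')]


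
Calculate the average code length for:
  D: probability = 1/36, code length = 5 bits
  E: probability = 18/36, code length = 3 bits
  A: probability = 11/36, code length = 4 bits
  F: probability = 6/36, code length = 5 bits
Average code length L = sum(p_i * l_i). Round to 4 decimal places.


Weighted contributions p_i * l_i:
  D: (1/36) * 5 = 5/36
  E: (18/36) * 3 = 54/36
  A: (11/36) * 4 = 44/36
  F: (6/36) * 5 = 30/36
Sum = (5 + 54 + 44 + 30)/36 = 133/36

L = 133/36 = 3.6944 bits/symbol


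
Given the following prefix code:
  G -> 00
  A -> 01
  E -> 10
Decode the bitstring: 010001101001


Decoding step by step:
Bits 01 -> A
Bits 00 -> G
Bits 01 -> A
Bits 10 -> E
Bits 10 -> E
Bits 01 -> A


Decoded message: AGAEEA


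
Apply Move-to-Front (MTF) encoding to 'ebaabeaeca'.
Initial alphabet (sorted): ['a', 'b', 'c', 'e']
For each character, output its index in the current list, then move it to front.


MTF encoding:
'e': index 3 in ['a', 'b', 'c', 'e'] -> ['e', 'a', 'b', 'c']
'b': index 2 in ['e', 'a', 'b', 'c'] -> ['b', 'e', 'a', 'c']
'a': index 2 in ['b', 'e', 'a', 'c'] -> ['a', 'b', 'e', 'c']
'a': index 0 in ['a', 'b', 'e', 'c'] -> ['a', 'b', 'e', 'c']
'b': index 1 in ['a', 'b', 'e', 'c'] -> ['b', 'a', 'e', 'c']
'e': index 2 in ['b', 'a', 'e', 'c'] -> ['e', 'b', 'a', 'c']
'a': index 2 in ['e', 'b', 'a', 'c'] -> ['a', 'e', 'b', 'c']
'e': index 1 in ['a', 'e', 'b', 'c'] -> ['e', 'a', 'b', 'c']
'c': index 3 in ['e', 'a', 'b', 'c'] -> ['c', 'e', 'a', 'b']
'a': index 2 in ['c', 'e', 'a', 'b'] -> ['a', 'c', 'e', 'b']


Output: [3, 2, 2, 0, 1, 2, 2, 1, 3, 2]


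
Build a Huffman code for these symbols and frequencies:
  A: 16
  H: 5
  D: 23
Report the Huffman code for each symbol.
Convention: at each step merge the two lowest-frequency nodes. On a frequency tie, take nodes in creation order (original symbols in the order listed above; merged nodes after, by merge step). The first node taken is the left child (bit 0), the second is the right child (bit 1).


Huffman tree construction:
Step 1: Merge H(5) + A(16) = 21
Step 2: Merge (H+A)(21) + D(23) = 44
Read each symbol's code off the tree from the root (left child = 0, right child = 1).

Codes:
  A: 01 (length 2)
  H: 00 (length 2)
  D: 1 (length 1)
Average code length: 65/44 = 1.4773 bits/symbol


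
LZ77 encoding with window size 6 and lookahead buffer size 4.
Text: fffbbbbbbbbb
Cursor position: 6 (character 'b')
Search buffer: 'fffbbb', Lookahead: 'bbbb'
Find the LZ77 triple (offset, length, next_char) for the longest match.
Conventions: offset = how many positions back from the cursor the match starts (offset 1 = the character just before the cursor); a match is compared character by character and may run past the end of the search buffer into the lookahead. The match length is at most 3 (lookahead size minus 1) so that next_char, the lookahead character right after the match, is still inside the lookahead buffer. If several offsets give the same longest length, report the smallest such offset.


Try each offset into the search buffer:
  offset=1 (pos 5, char 'b'): match length 3
  offset=2 (pos 4, char 'b'): match length 3
  offset=3 (pos 3, char 'b'): match length 3
  offset=4 (pos 2, char 'f'): match length 0
  offset=5 (pos 1, char 'f'): match length 0
  offset=6 (pos 0, char 'f'): match length 0
Longest match has length 3, found at offsets 1, 2, 3; take the smallest, offset 1.
next_char = character at position 6 + 3 = 9 -> 'b'

Best match: offset=1, length=3 (matching 'bbb' starting at position 5)
LZ77 triple: (1, 3, 'b')


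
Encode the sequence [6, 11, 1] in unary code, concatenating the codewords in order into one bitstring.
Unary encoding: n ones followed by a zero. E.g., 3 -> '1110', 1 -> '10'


Encode each number as n ones followed by a terminating 0:
  6 -> 1111110 (7 bits)
  11 -> 111111111110 (12 bits)
  1 -> 10 (2 bits)
Total length = 7 + 12 + 2 = 21 bits.

Unary([6, 11, 1]) = 111111011111111111010 (21 bits)


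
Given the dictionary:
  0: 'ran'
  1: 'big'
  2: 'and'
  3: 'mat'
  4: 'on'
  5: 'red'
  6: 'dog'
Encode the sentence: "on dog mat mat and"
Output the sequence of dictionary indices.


Look up each word in the dictionary:
  'on' -> 4
  'dog' -> 6
  'mat' -> 3
  'mat' -> 3
  'and' -> 2

Encoded: [4, 6, 3, 3, 2]


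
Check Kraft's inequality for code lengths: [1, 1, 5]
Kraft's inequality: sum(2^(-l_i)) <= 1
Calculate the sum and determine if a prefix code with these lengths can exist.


Sum = 2^(-1) + 2^(-1) + 2^(-5)
    = 0.5 + 0.5 + 0.03125
    = 33/32 = 1.03125
Since 1.03125 > 1, Kraft's inequality is NOT satisfied.
A prefix code with these lengths CANNOT exist.

Kraft sum = 1.03125. Not satisfied.


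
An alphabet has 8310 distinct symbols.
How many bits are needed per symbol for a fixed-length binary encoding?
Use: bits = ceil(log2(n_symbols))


log2(8310) = 13.0206
Bracket: 2^13 = 8192 < 8310 <= 2^14 = 16384
So ceil(log2(8310)) = 14

bits = ceil(log2(8310)) = ceil(13.0206) = 14 bits


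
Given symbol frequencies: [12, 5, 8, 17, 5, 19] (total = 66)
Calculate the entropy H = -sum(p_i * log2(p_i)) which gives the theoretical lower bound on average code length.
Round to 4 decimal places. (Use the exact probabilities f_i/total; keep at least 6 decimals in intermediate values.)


Per-symbol terms -p_i * log2(p_i) with p_i = f_i/66:
  p = 12/66 = 0.181818: log2(p) = -2.459432, -p*log2(p) = 0.447169
  p = 5/66 = 0.075758: log2(p) = -3.722466, -p*log2(p) = 0.282005
  p = 8/66 = 0.121212: log2(p) = -3.044394, -p*log2(p) = 0.369017
  p = 17/66 = 0.257576: log2(p) = -1.956931, -p*log2(p) = 0.504058
  p = 5/66 = 0.075758: log2(p) = -3.722466, -p*log2(p) = 0.282005
  p = 19/66 = 0.287879: log2(p) = -1.796467, -p*log2(p) = 0.517165
H = 0.447169 + 0.282005 + 0.369017 + 0.504058 + 0.282005 + 0.517165 = 2.401419

H = 2.4014 bits/symbol


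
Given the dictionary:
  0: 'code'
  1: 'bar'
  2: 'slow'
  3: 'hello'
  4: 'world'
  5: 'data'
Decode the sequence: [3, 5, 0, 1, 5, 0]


Look up each index in the dictionary:
  3 -> 'hello'
  5 -> 'data'
  0 -> 'code'
  1 -> 'bar'
  5 -> 'data'
  0 -> 'code'

Decoded: "hello data code bar data code"


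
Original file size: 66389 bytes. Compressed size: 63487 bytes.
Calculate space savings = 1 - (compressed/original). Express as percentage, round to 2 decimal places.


ratio = compressed/original = 63487/66389 = 0.956288
savings = 1 - ratio = 1 - 0.956288 = 0.043712
as a percentage: 0.043712 * 100 = 4.37%

Space savings = 1 - 63487/66389 = 4.37%


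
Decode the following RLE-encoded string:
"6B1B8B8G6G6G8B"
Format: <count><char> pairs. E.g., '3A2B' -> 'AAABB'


Expanding each <count><char> pair:
  6B -> 'BBBBBB'
  1B -> 'B'
  8B -> 'BBBBBBBB'
  8G -> 'GGGGGGGG'
  6G -> 'GGGGGG'
  6G -> 'GGGGGG'
  8B -> 'BBBBBBBB'

Decoded = BBBBBBBBBBBBBBBGGGGGGGGGGGGGGGGGGGGBBBBBBBB


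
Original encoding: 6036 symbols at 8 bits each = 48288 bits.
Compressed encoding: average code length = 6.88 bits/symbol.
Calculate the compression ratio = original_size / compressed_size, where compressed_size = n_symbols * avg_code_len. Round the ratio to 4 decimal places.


original_size = n_symbols * orig_bits = 6036 * 8 = 48288 bits
compressed_size = n_symbols * avg_code_len = 6036 * 6.88 = 41527.68 bits
ratio = original_size / compressed_size = 48288 / 41527.68 = 1.1628

Compression ratio = 1.1628


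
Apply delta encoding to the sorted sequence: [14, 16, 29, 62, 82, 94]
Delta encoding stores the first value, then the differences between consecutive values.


First value: 14
Deltas:
  16 - 14 = 2
  29 - 16 = 13
  62 - 29 = 33
  82 - 62 = 20
  94 - 82 = 12


Delta encoded: [14, 2, 13, 33, 20, 12]


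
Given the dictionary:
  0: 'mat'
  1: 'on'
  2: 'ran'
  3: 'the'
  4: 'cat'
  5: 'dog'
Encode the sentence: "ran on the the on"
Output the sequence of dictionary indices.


Look up each word in the dictionary:
  'ran' -> 2
  'on' -> 1
  'the' -> 3
  'the' -> 3
  'on' -> 1

Encoded: [2, 1, 3, 3, 1]
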